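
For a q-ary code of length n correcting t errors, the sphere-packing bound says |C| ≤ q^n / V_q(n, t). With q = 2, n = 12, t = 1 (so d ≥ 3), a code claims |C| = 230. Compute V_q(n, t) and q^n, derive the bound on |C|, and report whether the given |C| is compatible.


V_q(n, t) = 13, q^n = 4096, Hamming bound = 315, |C| = 230 ≤ bound (satisfied).

Step 1: Compute V_q(n, t) = Σ_{j=0}^1 C(n, j) (q−1)^j.
  j = 0: C(12,0)·(1)^0 = 1·1 = 1.
  j = 1: C(12,1)·(1)^1 = 12·1 = 12.
  V_q(n, t) = 1 + 12 = 13.
Step 2: q^n = 2^12 = 4096.
Step 3: Hamming bound ⌊q^n / V_q(n,t)⌋ = ⌊4096/13⌋ = 315.
Step 4: Compare |C| = 230 to 315: satisfied.
The claimed |C| lies below the Hamming bound.


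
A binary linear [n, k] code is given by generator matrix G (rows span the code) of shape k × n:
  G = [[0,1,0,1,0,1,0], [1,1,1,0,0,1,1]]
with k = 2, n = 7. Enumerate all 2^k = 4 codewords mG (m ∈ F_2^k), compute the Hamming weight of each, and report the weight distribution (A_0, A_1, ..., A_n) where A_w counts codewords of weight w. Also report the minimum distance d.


Weight distribution: A_0 = 1, A_3 = 1, A_4 = 1, A_5 = 1. Minimum distance d = 3.

Enumerate all 2^2 = 4 messages m ∈ F_2^2.
For each, compute codeword c = mG in F_2^7, then tally its weight.
  m = 00 → c = 0000000, weight = 0.
  m = 10 → c = 0101010, weight = 3.
  m = 01 → c = 1110011, weight = 5.
  m = 11 → c = 1011001, weight = 4.
Tally weights:
  weight 0: 1 codewords.
  weight 3: 1 codewords.
  weight 4: 1 codewords.
  weight 5: 1 codewords.
Minimum distance d = smallest w > 0 with A_w > 0 = 3.
Sanity: Σ A_w = 4 = 2^2 = 4 ✓.


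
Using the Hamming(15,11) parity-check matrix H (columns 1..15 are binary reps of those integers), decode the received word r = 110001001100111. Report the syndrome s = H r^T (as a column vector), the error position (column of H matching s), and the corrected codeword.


s = (1, 0, 1, 0)^T, error position = 10, corrected codeword c = 110001001000111

Compute s = H r^T mod 2 one row at a time:
  s_1 = 0 + 1 + 1 + 0 + 0 + 1 + 1 + 1 = 5 ≡ 1 (mod 2).
  s_2 = 0 + 0 + 1 + 0 + 0 + 1 + 1 + 1 = 4 ≡ 0 (mod 2).
  s_3 = 1 + 0 + 1 + 0 + 1 + 0 + 1 + 1 = 5 ≡ 1 (mod 2).
  s_4 = 1 + 0 + 0 + 0 + 1 + 0 + 1 + 1 = 4 ≡ 0 (mod 2).
s = (1, 0, 1, 0)^T — this equals column 10 of H (binary 1010), so error is at position 10.
Correct: flip bit 10 of r = 110001001100111 to get c = 110001001000111.


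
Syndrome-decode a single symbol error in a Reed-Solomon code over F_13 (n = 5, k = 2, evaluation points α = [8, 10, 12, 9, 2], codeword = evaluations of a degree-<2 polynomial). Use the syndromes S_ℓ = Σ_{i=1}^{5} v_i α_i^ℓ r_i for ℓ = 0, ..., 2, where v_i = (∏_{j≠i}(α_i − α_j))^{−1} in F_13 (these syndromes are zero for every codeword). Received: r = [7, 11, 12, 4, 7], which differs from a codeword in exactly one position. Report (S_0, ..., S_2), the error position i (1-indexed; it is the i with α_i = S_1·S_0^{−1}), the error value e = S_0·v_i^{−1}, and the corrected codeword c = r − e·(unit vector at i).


S = (9, 7, 4), error at position 1, error magnitude e = 10, c = [10, 11, 12, 4, 7].

Step 1: column multipliers v_i = (∏_{j≠i}(α_i − α_j))^{−1} mod 13.
  i = 1 (α = 8): (8−10)(8−12)(8−9)(8−2) = (−2)·(−4)·(−1)·6 = −48 ≡ 4, so v_1 = 4^{−1} = 10 (mod 13).
  i = 2 (α = 10): (10−8)(10−12)(10−9)(10−2) = 2·(−2)·1·8 = −32 ≡ 7, so v_2 = 7^{−1} = 2 (mod 13).
  i = 3 (α = 12): (12−8)(12−10)(12−9)(12−2) = 4·2·3·10 = 240 ≡ 6, so v_3 = 6^{−1} = 11 (mod 13).
  i = 4 (α = 9): (9−8)(9−10)(9−12)(9−2) = 1·(−1)·(−3)·7 = 21 ≡ 8, so v_4 = 8^{−1} = 5 (mod 13).
  i = 5 (α = 2): (2−8)(2−10)(2−12)(2−9) = (−6)·(−8)·(−10)·(−7) = 3360 ≡ 6, so v_5 = 6^{−1} = 11 (mod 13).
  v = [10, 2, 11, 5, 11].
Step 2: syndromes of r = [7, 11, 12, 4, 7] (all sums mod 13).
  S_0 = Σ v_i r_i = 10·7 + 2·11 + 11·12 + 5·4 + 11·7 = 321 ≡ 9.
  S_1 = Σ v_i α_i r_i = 10·8·7 + 2·10·11 + 11·12·12 + 5·9·4 + 11·2·7 = 2698 ≡ 7.
  α_i^2 mod 13 = [12, 9, 1, 3, 4].
  S_2 = Σ v_i α_i^2 r_i = 10·12·7 + 2·9·11 + 11·1·12 + 5·3·4 + 11·4·7 = 1538 ≡ 4.
  S = (9, 7, 4) ≠ 0, so r is not a codeword (an error is present).
Step 3: locate the error. For a single error e at position i, S_ℓ = v_i·e·α_i^ℓ, so α_err = S_1/S_0.
  S_0^{−1} = 9^{−1} = 3 (mod 13), so α_err = 7·3 = 21 ≡ 8 = α_1. Error position i = 1.
  Consistency check: S_2/S_1 = 4·2 = 8 ≡ 8 = α_err ✓ (single-error assumption holds).
Step 4: error magnitude e = S_0/v_1 = S_0·∏_{j≠1}(α_1 − α_j) = 9·4 = 36 ≡ 10 (mod 13).
Step 5: correct position 1: c_1 = r_1 − e = 7 − 10 ≡ 10 (mod 13). Hence c = [10, 11, 12, 4, 7].
  Check: interpolating c through the α_i gives m(x) = 6 + 7·x (degree < 2) with m(α_i) = c_i for every i, so c is indeed a codeword.


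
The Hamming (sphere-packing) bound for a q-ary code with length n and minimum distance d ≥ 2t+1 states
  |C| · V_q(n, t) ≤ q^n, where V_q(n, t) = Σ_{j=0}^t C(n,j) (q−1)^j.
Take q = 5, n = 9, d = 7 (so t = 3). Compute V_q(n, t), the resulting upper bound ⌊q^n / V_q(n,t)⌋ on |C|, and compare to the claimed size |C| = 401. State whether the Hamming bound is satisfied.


V_q(n, t) = 5989, q^n = 1953125, Hamming bound = 326, |C| = 401 > bound (violated).

Step 1: Compute V_q(n, t) = Σ_{j=0}^3 C(n, j) (q−1)^j.
  j = 0: C(9,0)·(4)^0 = 1·1 = 1.
  j = 1: C(9,1)·(4)^1 = 9·4 = 36.
  j = 2: C(9,2)·(4)^2 = 36·16 = 576.
  j = 3: C(9,3)·(4)^3 = 84·64 = 5376.
  V_q(n, t) = 1 + 36 + 576 + 5376 = 5989.
Step 2: q^n = 5^9 = 1953125.
Step 3: Hamming bound ⌊q^n / V_q(n,t)⌋ = ⌊1953125/5989⌋ = 326.
Step 4: Compare |C| = 401 to 326: violated.
The claimed |C| lies above the Hamming bound, so no 5-ary code of length 9 with d ≥ 7 can have 401 codewords.


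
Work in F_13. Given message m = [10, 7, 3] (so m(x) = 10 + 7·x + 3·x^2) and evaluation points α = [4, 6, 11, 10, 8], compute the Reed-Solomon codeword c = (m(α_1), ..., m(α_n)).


c = [8, 4, 8, 3, 11]

Message polynomial: m(x) = 10 + 7·x + 3·x^2 (mod 13).
For each evaluation point α_i, compute m(α_i) mod 13:
  α_1 = 4: Horner steps 3 → 6 → 8, so m(4) = 8.
  α_2 = 6: Horner steps 3 → 12 → 4, so m(6) = 4.
  α_3 = 11: Horner steps 3 → 1 → 8, so m(11) = 8.
  α_4 = 10: Horner steps 3 → 11 → 3, so m(10) = 3.
  α_5 = 8: Horner steps 3 → 5 → 11, so m(8) = 11.
Codeword c = [8, 4, 8, 3, 11] ∈ F_13^5.


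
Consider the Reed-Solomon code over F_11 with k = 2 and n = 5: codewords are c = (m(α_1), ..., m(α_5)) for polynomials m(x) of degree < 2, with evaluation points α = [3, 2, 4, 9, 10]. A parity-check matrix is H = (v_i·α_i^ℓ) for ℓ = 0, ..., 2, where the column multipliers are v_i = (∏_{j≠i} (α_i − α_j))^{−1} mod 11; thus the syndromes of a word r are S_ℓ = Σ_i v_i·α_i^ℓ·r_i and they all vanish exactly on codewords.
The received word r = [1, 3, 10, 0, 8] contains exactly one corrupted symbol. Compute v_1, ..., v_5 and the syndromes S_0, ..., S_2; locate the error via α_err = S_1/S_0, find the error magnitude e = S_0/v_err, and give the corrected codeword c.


S = (9, 2, 9), error at position 5, error magnitude e = 10, c = [1, 3, 10, 0, 9].

Step 1: column multipliers v_i = (∏_{j≠i}(α_i − α_j))^{−1} mod 11.
  i = 1 (α = 3): (3−2)(3−4)(3−9)(3−10) = 1·(−1)·(−6)·(−7) = −42 ≡ 2, so v_1 = 2^{−1} = 6 (mod 11).
  i = 2 (α = 2): (2−3)(2−4)(2−9)(2−10) = (−1)·(−2)·(−7)·(−8) = 112 ≡ 2, so v_2 = 2^{−1} = 6 (mod 11).
  i = 3 (α = 4): (4−3)(4−2)(4−9)(4−10) = 1·2·(−5)·(−6) = 60 ≡ 5, so v_3 = 5^{−1} = 9 (mod 11).
  i = 4 (α = 9): (9−3)(9−2)(9−4)(9−10) = 6·7·5·(−1) = −210 ≡ 10, so v_4 = 10^{−1} = 10 (mod 11).
  i = 5 (α = 10): (10−3)(10−2)(10−4)(10−9) = 7·8·6·1 = 336 ≡ 6, so v_5 = 6^{−1} = 2 (mod 11).
  v = [6, 6, 9, 10, 2].
Step 2: syndromes of r = [1, 3, 10, 0, 8] (all sums mod 11).
  S_0 = Σ v_i r_i = 6·1 + 6·3 + 9·10 + 10·0 + 2·8 = 130 ≡ 9.
  S_1 = Σ v_i α_i r_i = 6·3·1 + 6·2·3 + 9·4·10 + 10·9·0 + 2·10·8 = 574 ≡ 2.
  α_i^2 mod 11 = [9, 4, 5, 4, 1].
  S_2 = Σ v_i α_i^2 r_i = 6·9·1 + 6·4·3 + 9·5·10 + 10·4·0 + 2·1·8 = 592 ≡ 9.
  S = (9, 2, 9) ≠ 0, so r is not a codeword (an error is present).
Step 3: locate the error. For a single error e at position i, S_ℓ = v_i·e·α_i^ℓ, so α_err = S_1/S_0.
  S_0^{−1} = 9^{−1} = 5 (mod 11), so α_err = 2·5 = 10 ≡ 10 = α_5. Error position i = 5.
  Consistency check: S_2/S_1 = 9·6 = 54 ≡ 10 = α_err ✓ (single-error assumption holds).
Step 4: error magnitude e = S_0/v_5 = S_0·∏_{j≠5}(α_5 − α_j) = 9·6 = 54 ≡ 10 (mod 11).
Step 5: correct position 5: c_5 = r_5 − e = 8 − 10 ≡ 9 (mod 11). Hence c = [1, 3, 10, 0, 9].
  Check: interpolating c through the α_i gives m(x) = 7 + 9·x (degree < 2) with m(α_i) = c_i for every i, so c is indeed a codeword.


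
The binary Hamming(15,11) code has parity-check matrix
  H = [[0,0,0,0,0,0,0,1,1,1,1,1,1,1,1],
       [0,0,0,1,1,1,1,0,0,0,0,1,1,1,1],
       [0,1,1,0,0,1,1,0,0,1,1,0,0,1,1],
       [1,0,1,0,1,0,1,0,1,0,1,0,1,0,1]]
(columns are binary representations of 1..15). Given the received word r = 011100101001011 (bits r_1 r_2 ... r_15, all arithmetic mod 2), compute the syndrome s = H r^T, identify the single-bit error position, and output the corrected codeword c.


s = (0, 1, 1, 0)^T, error position = 6, corrected codeword c = 011101101001011

Compute s = H r^T mod 2 one row at a time:
  s_1 = 0 + 1 + 0 + 0 + 1 + 0 + 1 + 1 = 4 ≡ 0 (mod 2).
  s_2 = 1 + 0 + 0 + 1 + 1 + 0 + 1 + 1 = 5 ≡ 1 (mod 2).
  s_3 = 1 + 1 + 0 + 1 + 0 + 0 + 1 + 1 = 5 ≡ 1 (mod 2).
  s_4 = 0 + 1 + 0 + 1 + 1 + 0 + 0 + 1 = 4 ≡ 0 (mod 2).
s = (0, 1, 1, 0)^T — this equals column 6 of H (binary 0110), so error is at position 6.
Correct: flip bit 6 of r = 011100101001011 to get c = 011101101001011.


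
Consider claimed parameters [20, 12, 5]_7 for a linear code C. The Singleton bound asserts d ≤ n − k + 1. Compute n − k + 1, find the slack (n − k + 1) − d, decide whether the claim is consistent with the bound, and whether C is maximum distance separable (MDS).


Singleton RHS = n − k + 1 = 9, slack = 4, bound satisfied, not MDS.

Singleton bound: d ≤ n − k + 1.
Here n = 20, k = 12, so n − k + 1 = 9.
Given d = 5, check d ≤ 9: YES.
Slack = (n − k + 1) − d = 4.
The code is NOT MDS (slack = 4 > 0).
Description: the claimed parameters are [20, 12, 5]_7; such a code would be non-MDS.


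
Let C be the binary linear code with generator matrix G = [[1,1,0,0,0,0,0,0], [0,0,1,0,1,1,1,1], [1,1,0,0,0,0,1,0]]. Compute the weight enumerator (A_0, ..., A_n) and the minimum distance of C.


Weight distribution: A_0 = 1, A_1 = 1, A_2 = 1, A_3 = 1, A_4 = 1, A_5 = 1, A_6 = 1, A_7 = 1. Minimum distance d = 1.

Enumerate all 2^3 = 8 messages m ∈ F_2^3.
For each, compute codeword c = mG in F_2^8, then tally its weight.
  m = 000 → c = 00000000, weight = 0.
  m = 100 → c = 11000000, weight = 2.
  m = 010 → c = 00101111, weight = 5.
  m = 110 → c = 11101111, weight = 7.
  m = 001 → c = 11000010, weight = 3.
  m = 101 → c = 00000010, weight = 1.
  m = 011 → c = 11101101, weight = 6.
  m = 111 → c = 00101101, weight = 4.
Tally weights:
  weight 0: 1 codewords.
  weight 1: 1 codewords.
  weight 2: 1 codewords.
  weight 3: 1 codewords.
  weight 4: 1 codewords.
  weight 5: 1 codewords.
  weight 6: 1 codewords.
  weight 7: 1 codewords.
Minimum distance d = smallest w > 0 with A_w > 0 = 1.
Sanity: Σ A_w = 8 = 2^3 = 8 ✓.


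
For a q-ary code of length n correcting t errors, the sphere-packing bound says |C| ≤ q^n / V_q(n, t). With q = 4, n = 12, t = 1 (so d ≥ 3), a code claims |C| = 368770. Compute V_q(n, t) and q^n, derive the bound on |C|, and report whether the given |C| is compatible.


V_q(n, t) = 37, q^n = 16777216, Hamming bound = 453438, |C| = 368770 ≤ bound (satisfied).

Step 1: Compute V_q(n, t) = Σ_{j=0}^1 C(n, j) (q−1)^j.
  j = 0: C(12,0)·(3)^0 = 1·1 = 1.
  j = 1: C(12,1)·(3)^1 = 12·3 = 36.
  V_q(n, t) = 1 + 36 = 37.
Step 2: q^n = 4^12 = 16777216.
Step 3: Hamming bound ⌊q^n / V_q(n,t)⌋ = ⌊16777216/37⌋ = 453438.
Step 4: Compare |C| = 368770 to 453438: satisfied.
The claimed |C| lies below the Hamming bound.


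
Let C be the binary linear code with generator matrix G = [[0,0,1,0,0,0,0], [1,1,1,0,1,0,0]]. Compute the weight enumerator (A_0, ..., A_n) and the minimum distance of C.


Weight distribution: A_0 = 1, A_1 = 1, A_3 = 1, A_4 = 1. Minimum distance d = 1.

Enumerate all 2^2 = 4 messages m ∈ F_2^2.
For each, compute codeword c = mG in F_2^7, then tally its weight.
  m = 00 → c = 0000000, weight = 0.
  m = 10 → c = 0010000, weight = 1.
  m = 01 → c = 1110100, weight = 4.
  m = 11 → c = 1100100, weight = 3.
Tally weights:
  weight 0: 1 codewords.
  weight 1: 1 codewords.
  weight 3: 1 codewords.
  weight 4: 1 codewords.
Minimum distance d = smallest w > 0 with A_w > 0 = 1.
Sanity: Σ A_w = 4 = 2^2 = 4 ✓.


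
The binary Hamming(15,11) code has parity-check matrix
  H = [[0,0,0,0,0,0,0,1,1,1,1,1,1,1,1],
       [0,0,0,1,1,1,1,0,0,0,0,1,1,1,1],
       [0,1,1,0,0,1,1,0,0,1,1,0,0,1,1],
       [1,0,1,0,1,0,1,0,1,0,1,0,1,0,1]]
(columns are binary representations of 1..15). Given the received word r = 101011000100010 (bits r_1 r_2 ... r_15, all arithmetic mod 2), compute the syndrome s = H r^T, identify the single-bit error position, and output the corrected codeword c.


s = (0, 1, 0, 1)^T, error position = 5, corrected codeword c = 101001000100010

Compute s = H r^T mod 2 one row at a time:
  s_1 = 0 + 0 + 1 + 0 + 0 + 0 + 1 + 0 = 2 ≡ 0 (mod 2).
  s_2 = 0 + 1 + 1 + 0 + 0 + 0 + 1 + 0 = 3 ≡ 1 (mod 2).
  s_3 = 0 + 1 + 1 + 0 + 1 + 0 + 1 + 0 = 4 ≡ 0 (mod 2).
  s_4 = 1 + 1 + 1 + 0 + 0 + 0 + 0 + 0 = 3 ≡ 1 (mod 2).
s = (0, 1, 0, 1)^T — this equals column 5 of H (binary 0101), so error is at position 5.
Correct: flip bit 5 of r = 101011000100010 to get c = 101001000100010.


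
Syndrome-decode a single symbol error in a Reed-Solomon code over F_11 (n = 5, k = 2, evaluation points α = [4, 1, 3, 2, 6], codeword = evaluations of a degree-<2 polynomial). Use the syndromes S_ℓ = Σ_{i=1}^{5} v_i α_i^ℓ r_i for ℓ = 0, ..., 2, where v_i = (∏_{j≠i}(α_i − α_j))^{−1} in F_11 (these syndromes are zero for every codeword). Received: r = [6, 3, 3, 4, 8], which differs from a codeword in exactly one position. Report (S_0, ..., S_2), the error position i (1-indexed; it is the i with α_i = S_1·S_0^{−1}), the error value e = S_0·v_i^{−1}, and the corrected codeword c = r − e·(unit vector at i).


S = (7, 10, 8), error at position 3, error magnitude e = 9, c = [6, 3, 5, 4, 8].

Step 1: column multipliers v_i = (∏_{j≠i}(α_i − α_j))^{−1} mod 11.
  i = 1 (α = 4): (4−1)(4−3)(4−2)(4−6) = 3·1·2·(−2) = −12 ≡ 10, so v_1 = 10^{−1} = 10 (mod 11).
  i = 2 (α = 1): (1−4)(1−3)(1−2)(1−6) = (−3)·(−2)·(−1)·(−5) = 30 ≡ 8, so v_2 = 8^{−1} = 7 (mod 11).
  i = 3 (α = 3): (3−4)(3−1)(3−2)(3−6) = (−1)·2·1·(−3) = 6 ≡ 6, so v_3 = 6^{−1} = 2 (mod 11).
  i = 4 (α = 2): (2−4)(2−1)(2−3)(2−6) = (−2)·1·(−1)·(−4) = −8 ≡ 3, so v_4 = 3^{−1} = 4 (mod 11).
  i = 5 (α = 6): (6−4)(6−1)(6−3)(6−2) = 2·5·3·4 = 120 ≡ 10, so v_5 = 10^{−1} = 10 (mod 11).
  v = [10, 7, 2, 4, 10].
Step 2: syndromes of r = [6, 3, 3, 4, 8] (all sums mod 11).
  S_0 = Σ v_i r_i = 10·6 + 7·3 + 2·3 + 4·4 + 10·8 = 183 ≡ 7.
  S_1 = Σ v_i α_i r_i = 10·4·6 + 7·1·3 + 2·3·3 + 4·2·4 + 10·6·8 = 791 ≡ 10.
  α_i^2 mod 11 = [5, 1, 9, 4, 3].
  S_2 = Σ v_i α_i^2 r_i = 10·5·6 + 7·1·3 + 2·9·3 + 4·4·4 + 10·3·8 = 679 ≡ 8.
  S = (7, 10, 8) ≠ 0, so r is not a codeword (an error is present).
Step 3: locate the error. For a single error e at position i, S_ℓ = v_i·e·α_i^ℓ, so α_err = S_1/S_0.
  S_0^{−1} = 7^{−1} = 8 (mod 11), so α_err = 10·8 = 80 ≡ 3 = α_3. Error position i = 3.
  Consistency check: S_2/S_1 = 8·10 = 80 ≡ 3 = α_err ✓ (single-error assumption holds).
Step 4: error magnitude e = S_0/v_3 = S_0·∏_{j≠3}(α_3 − α_j) = 7·6 = 42 ≡ 9 (mod 11).
Step 5: correct position 3: c_3 = r_3 − e = 3 − 9 ≡ 5 (mod 11). Hence c = [6, 3, 5, 4, 8].
  Check: interpolating c through the α_i gives m(x) = 2 + 1·x (degree < 2) with m(α_i) = c_i for every i, so c is indeed a codeword.


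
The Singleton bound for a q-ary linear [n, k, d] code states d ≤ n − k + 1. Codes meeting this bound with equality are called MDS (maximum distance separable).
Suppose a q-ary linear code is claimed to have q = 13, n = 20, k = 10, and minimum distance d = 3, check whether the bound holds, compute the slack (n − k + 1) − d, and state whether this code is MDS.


Singleton RHS = n − k + 1 = 11, slack = 8, bound satisfied, not MDS.

Singleton bound: d ≤ n − k + 1.
Here n = 20, k = 10, so n − k + 1 = 11.
Given d = 3, check d ≤ 11: YES.
Slack = (n − k + 1) − d = 8.
The code is NOT MDS (slack = 8 > 0).
Description: the claimed parameters are [20, 10, 3]_13; such a code would be non-MDS.


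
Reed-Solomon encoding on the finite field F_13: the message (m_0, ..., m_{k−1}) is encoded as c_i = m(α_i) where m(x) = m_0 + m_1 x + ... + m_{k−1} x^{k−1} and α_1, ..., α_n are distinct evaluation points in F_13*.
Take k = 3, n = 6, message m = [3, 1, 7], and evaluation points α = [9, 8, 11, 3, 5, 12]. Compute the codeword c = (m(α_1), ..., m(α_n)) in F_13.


c = [7, 4, 3, 4, 1, 9]

Message polynomial: m(x) = 3 + 1·x + 7·x^2 (mod 13).
For each evaluation point α_i, compute m(α_i) mod 13:
  α_1 = 9: Horner steps 7 → 12 → 7, so m(9) = 7.
  α_2 = 8: Horner steps 7 → 5 → 4, so m(8) = 4.
  α_3 = 11: Horner steps 7 → 0 → 3, so m(11) = 3.
  α_4 = 3: Horner steps 7 → 9 → 4, so m(3) = 4.
  α_5 = 5: Horner steps 7 → 10 → 1, so m(5) = 1.
  α_6 = 12: Horner steps 7 → 7 → 9, so m(12) = 9.
Codeword c = [7, 4, 3, 4, 1, 9] ∈ F_13^6.


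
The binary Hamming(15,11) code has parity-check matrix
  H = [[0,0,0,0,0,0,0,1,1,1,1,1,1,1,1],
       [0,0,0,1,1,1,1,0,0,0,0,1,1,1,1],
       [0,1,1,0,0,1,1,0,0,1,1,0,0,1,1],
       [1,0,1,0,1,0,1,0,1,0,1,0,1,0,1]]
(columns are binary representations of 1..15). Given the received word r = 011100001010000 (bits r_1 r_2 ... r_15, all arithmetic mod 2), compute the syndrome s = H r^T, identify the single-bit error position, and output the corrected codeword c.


s = (0, 1, 1, 1)^T, error position = 7, corrected codeword c = 011100101010000

Compute s = H r^T mod 2 one row at a time:
  s_1 = 0 + 1 + 0 + 1 + 0 + 0 + 0 + 0 = 2 ≡ 0 (mod 2).
  s_2 = 1 + 0 + 0 + 0 + 0 + 0 + 0 + 0 = 1 ≡ 1 (mod 2).
  s_3 = 1 + 1 + 0 + 0 + 0 + 1 + 0 + 0 = 3 ≡ 1 (mod 2).
  s_4 = 0 + 1 + 0 + 0 + 1 + 1 + 0 + 0 = 3 ≡ 1 (mod 2).
s = (0, 1, 1, 1)^T — this equals column 7 of H (binary 0111), so error is at position 7.
Correct: flip bit 7 of r = 011100001010000 to get c = 011100101010000.


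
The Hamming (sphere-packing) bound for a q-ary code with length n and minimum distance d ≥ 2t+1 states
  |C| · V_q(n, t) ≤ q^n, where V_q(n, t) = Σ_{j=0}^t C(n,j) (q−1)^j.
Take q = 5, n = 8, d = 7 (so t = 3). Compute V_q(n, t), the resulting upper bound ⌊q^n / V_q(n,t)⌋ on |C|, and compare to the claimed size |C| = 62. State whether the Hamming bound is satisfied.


V_q(n, t) = 4065, q^n = 390625, Hamming bound = 96, |C| = 62 ≤ bound (satisfied).

Step 1: Compute V_q(n, t) = Σ_{j=0}^3 C(n, j) (q−1)^j.
  j = 0: C(8,0)·(4)^0 = 1·1 = 1.
  j = 1: C(8,1)·(4)^1 = 8·4 = 32.
  j = 2: C(8,2)·(4)^2 = 28·16 = 448.
  j = 3: C(8,3)·(4)^3 = 56·64 = 3584.
  V_q(n, t) = 1 + 32 + 448 + 3584 = 4065.
Step 2: q^n = 5^8 = 390625.
Step 3: Hamming bound ⌊q^n / V_q(n,t)⌋ = ⌊390625/4065⌋ = 96.
Step 4: Compare |C| = 62 to 96: satisfied.
The claimed |C| lies below the Hamming bound.


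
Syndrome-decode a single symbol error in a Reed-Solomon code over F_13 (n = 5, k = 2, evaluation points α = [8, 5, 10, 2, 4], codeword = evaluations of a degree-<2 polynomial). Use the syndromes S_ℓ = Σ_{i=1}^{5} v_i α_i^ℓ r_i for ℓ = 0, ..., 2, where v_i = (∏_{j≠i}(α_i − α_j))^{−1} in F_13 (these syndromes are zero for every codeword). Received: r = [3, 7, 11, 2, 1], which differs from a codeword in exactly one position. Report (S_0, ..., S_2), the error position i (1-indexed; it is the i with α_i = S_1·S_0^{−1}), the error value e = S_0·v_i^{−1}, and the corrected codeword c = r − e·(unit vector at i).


S = (9, 7, 4), error at position 1, error magnitude e = 4, c = [12, 7, 11, 2, 1].

Step 1: column multipliers v_i = (∏_{j≠i}(α_i − α_j))^{−1} mod 13.
  i = 1 (α = 8): (8−5)(8−10)(8−2)(8−4) = 3·(−2)·6·4 = −144 ≡ 12, so v_1 = 12^{−1} = 12 (mod 13).
  i = 2 (α = 5): (5−8)(5−10)(5−2)(5−4) = (−3)·(−5)·3·1 = 45 ≡ 6, so v_2 = 6^{−1} = 11 (mod 13).
  i = 3 (α = 10): (10−8)(10−5)(10−2)(10−4) = 2·5·8·6 = 480 ≡ 12, so v_3 = 12^{−1} = 12 (mod 13).
  i = 4 (α = 2): (2−8)(2−5)(2−10)(2−4) = (−6)·(−3)·(−8)·(−2) = 288 ≡ 2, so v_4 = 2^{−1} = 7 (mod 13).
  i = 5 (α = 4): (4−8)(4−5)(4−10)(4−2) = (−4)·(−1)·(−6)·2 = −48 ≡ 4, so v_5 = 4^{−1} = 10 (mod 13).
  v = [12, 11, 12, 7, 10].
Step 2: syndromes of r = [3, 7, 11, 2, 1] (all sums mod 13).
  S_0 = Σ v_i r_i = 12·3 + 11·7 + 12·11 + 7·2 + 10·1 = 269 ≡ 9.
  S_1 = Σ v_i α_i r_i = 12·8·3 + 11·5·7 + 12·10·11 + 7·2·2 + 10·4·1 = 2061 ≡ 7.
  α_i^2 mod 13 = [12, 12, 9, 4, 3].
  S_2 = Σ v_i α_i^2 r_i = 12·12·3 + 11·12·7 + 12·9·11 + 7·4·2 + 10·3·1 = 2630 ≡ 4.
  S = (9, 7, 4) ≠ 0, so r is not a codeword (an error is present).
Step 3: locate the error. For a single error e at position i, S_ℓ = v_i·e·α_i^ℓ, so α_err = S_1/S_0.
  S_0^{−1} = 9^{−1} = 3 (mod 13), so α_err = 7·3 = 21 ≡ 8 = α_1. Error position i = 1.
  Consistency check: S_2/S_1 = 4·2 = 8 ≡ 8 = α_err ✓ (single-error assumption holds).
Step 4: error magnitude e = S_0/v_1 = S_0·∏_{j≠1}(α_1 − α_j) = 9·12 = 108 ≡ 4 (mod 13).
Step 5: correct position 1: c_1 = r_1 − e = 3 − 4 ≡ 12 (mod 13). Hence c = [12, 7, 11, 2, 1].
  Check: interpolating c through the α_i gives m(x) = 3 + 6·x (degree < 2) with m(α_i) = c_i for every i, so c is indeed a codeword.


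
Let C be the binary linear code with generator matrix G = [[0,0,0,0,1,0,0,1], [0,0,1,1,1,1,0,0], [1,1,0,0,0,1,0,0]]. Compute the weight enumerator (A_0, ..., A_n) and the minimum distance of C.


Weight distribution: A_0 = 1, A_2 = 1, A_3 = 1, A_4 = 2, A_5 = 3. Minimum distance d = 2.

Enumerate all 2^3 = 8 messages m ∈ F_2^3.
For each, compute codeword c = mG in F_2^8, then tally its weight.
  m = 000 → c = 00000000, weight = 0.
  m = 100 → c = 00001001, weight = 2.
  m = 010 → c = 00111100, weight = 4.
  m = 110 → c = 00110101, weight = 4.
  m = 001 → c = 11000100, weight = 3.
  m = 101 → c = 11001101, weight = 5.
  m = 011 → c = 11111000, weight = 5.
  m = 111 → c = 11110001, weight = 5.
Tally weights:
  weight 0: 1 codewords.
  weight 2: 1 codewords.
  weight 3: 1 codewords.
  weight 4: 2 codewords.
  weight 5: 3 codewords.
Minimum distance d = smallest w > 0 with A_w > 0 = 2.
Sanity: Σ A_w = 8 = 2^3 = 8 ✓.


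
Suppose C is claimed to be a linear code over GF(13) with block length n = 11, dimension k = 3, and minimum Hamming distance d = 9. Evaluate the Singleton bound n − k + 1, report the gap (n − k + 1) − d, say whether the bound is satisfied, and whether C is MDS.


Singleton RHS = n − k + 1 = 9, slack = 0, bound satisfied, MDS.

Singleton bound: d ≤ n − k + 1.
Here n = 11, k = 3, so n − k + 1 = 9.
Given d = 9, check d ≤ 9: YES.
Slack = (n − k + 1) − d = 0.
The code is MDS (slack = 0).
Description: the claimed parameters are [11, 3, 9]_13; such a code would be MDS (meets Singleton bound).


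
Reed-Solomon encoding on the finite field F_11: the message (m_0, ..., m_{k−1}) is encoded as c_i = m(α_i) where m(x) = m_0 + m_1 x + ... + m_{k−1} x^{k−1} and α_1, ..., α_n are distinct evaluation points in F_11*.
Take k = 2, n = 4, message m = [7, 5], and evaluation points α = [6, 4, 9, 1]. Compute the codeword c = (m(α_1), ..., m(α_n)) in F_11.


c = [4, 5, 8, 1]

Message polynomial: m(x) = 7 + 5·x (mod 11).
For each evaluation point α_i, compute m(α_i) mod 11:
  α_1 = 6: Horner steps 5 → 4, so m(6) = 4.
  α_2 = 4: Horner steps 5 → 5, so m(4) = 5.
  α_3 = 9: Horner steps 5 → 8, so m(9) = 8.
  α_4 = 1: Horner steps 5 → 1, so m(1) = 1.
Codeword c = [4, 5, 8, 1] ∈ F_11^4.


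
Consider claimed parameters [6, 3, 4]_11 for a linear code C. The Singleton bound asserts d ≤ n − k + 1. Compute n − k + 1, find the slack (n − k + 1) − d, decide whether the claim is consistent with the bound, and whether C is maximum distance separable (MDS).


Singleton RHS = n − k + 1 = 4, slack = 0, bound satisfied, MDS.

Singleton bound: d ≤ n − k + 1.
Here n = 6, k = 3, so n − k + 1 = 4.
Given d = 4, check d ≤ 4: YES.
Slack = (n − k + 1) − d = 0.
The code is MDS (slack = 0).
Description: the claimed parameters are [6, 3, 4]_11; such a code would be MDS (meets Singleton bound).


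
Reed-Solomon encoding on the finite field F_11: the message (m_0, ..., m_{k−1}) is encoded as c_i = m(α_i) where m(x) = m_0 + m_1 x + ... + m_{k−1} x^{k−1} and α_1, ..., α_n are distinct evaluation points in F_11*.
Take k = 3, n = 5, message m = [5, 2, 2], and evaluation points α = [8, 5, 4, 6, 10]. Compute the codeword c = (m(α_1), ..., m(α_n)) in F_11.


c = [6, 10, 1, 1, 5]

Message polynomial: m(x) = 5 + 2·x + 2·x^2 (mod 11).
For each evaluation point α_i, compute m(α_i) mod 11:
  α_1 = 8: Horner steps 2 → 7 → 6, so m(8) = 6.
  α_2 = 5: Horner steps 2 → 1 → 10, so m(5) = 10.
  α_3 = 4: Horner steps 2 → 10 → 1, so m(4) = 1.
  α_4 = 6: Horner steps 2 → 3 → 1, so m(6) = 1.
  α_5 = 10: Horner steps 2 → 0 → 5, so m(10) = 5.
Codeword c = [6, 10, 1, 1, 5] ∈ F_11^5.


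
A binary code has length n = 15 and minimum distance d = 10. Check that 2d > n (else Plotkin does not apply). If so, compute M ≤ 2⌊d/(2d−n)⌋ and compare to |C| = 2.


Plotkin bound M ≤ 4; given |C| = 2 ≤ bound (satisfied).

Check applicability: 2d = 20, n = 15.
2d − n = 5 > 0, so Plotkin applies.
Compute d/(2d−n) = 10/5 ≈ 2.0000.
⌊d/(2d−n)⌋ = 2.
Plotkin bound: M ≤ 2·2 = 4.
Given |C| = 2, check: satisfied.
This |C| is below the Plotkin bound.


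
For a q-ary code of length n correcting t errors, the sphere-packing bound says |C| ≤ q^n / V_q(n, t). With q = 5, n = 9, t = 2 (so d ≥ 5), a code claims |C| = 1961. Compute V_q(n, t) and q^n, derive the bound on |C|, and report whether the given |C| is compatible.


V_q(n, t) = 613, q^n = 1953125, Hamming bound = 3186, |C| = 1961 ≤ bound (satisfied).

Step 1: Compute V_q(n, t) = Σ_{j=0}^2 C(n, j) (q−1)^j.
  j = 0: C(9,0)·(4)^0 = 1·1 = 1.
  j = 1: C(9,1)·(4)^1 = 9·4 = 36.
  j = 2: C(9,2)·(4)^2 = 36·16 = 576.
  V_q(n, t) = 1 + 36 + 576 = 613.
Step 2: q^n = 5^9 = 1953125.
Step 3: Hamming bound ⌊q^n / V_q(n,t)⌋ = ⌊1953125/613⌋ = 3186.
Step 4: Compare |C| = 1961 to 3186: satisfied.
The claimed |C| lies below the Hamming bound.


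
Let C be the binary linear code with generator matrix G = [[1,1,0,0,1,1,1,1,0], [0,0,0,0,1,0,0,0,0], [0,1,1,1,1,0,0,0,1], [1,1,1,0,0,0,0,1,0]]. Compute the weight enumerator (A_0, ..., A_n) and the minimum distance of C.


Weight distribution: A_0 = 1, A_1 = 1, A_3 = 1, A_4 = 4, A_5 = 5, A_6 = 2, A_7 = 1, A_8 = 1. Minimum distance d = 1.

Enumerate all 2^4 = 16 messages m ∈ F_2^4.
For each, compute codeword c = mG in F_2^9, then tally its weight.
  m = 0000 → c = 000000000, weight = 0.
  m = 1000 → c = 110011110, weight = 6.
  m = 0100 → c = 000010000, weight = 1.
  m = 1100 → c = 110001110, weight = 5.
  m = 0010 → c = 011110001, weight = 5.
  m = 1010 → c = 101101111, weight = 7.
  m = 0110 → c = 011100001, weight = 4.
  m = 1110 → c = 101111111, weight = 8.
  m = 0001 → c = 111000010, weight = 4.
  m = 1001 → c = 001011100, weight = 4.
  m = 0101 → c = 111010010, weight = 5.
  m = 1101 → c = 001001100, weight = 3.
  m = 0011 → c = 100110011, weight = 5.
  m = 1011 → c = 010101101, weight = 5.
  m = 0111 → c = 100100011, weight = 4.
  m = 1111 → c = 010111101, weight = 6.
Tally weights:
  weight 0: 1 codewords.
  weight 1: 1 codewords.
  weight 3: 1 codewords.
  weight 4: 4 codewords.
  weight 5: 5 codewords.
  weight 6: 2 codewords.
  weight 7: 1 codewords.
  weight 8: 1 codewords.
Minimum distance d = smallest w > 0 with A_w > 0 = 1.
Sanity: Σ A_w = 16 = 2^4 = 16 ✓.


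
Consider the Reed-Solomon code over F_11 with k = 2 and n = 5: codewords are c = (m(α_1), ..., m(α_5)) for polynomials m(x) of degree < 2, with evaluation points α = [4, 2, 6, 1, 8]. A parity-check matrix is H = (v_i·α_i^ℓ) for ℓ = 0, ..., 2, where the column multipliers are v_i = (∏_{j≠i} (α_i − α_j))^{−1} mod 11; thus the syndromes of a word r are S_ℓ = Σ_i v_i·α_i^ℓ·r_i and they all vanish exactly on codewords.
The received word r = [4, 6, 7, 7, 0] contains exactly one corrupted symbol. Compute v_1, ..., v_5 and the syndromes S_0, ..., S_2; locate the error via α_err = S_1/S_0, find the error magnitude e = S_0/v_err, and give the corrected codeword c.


S = (2, 1, 6), error at position 3, error magnitude e = 5, c = [4, 6, 2, 7, 0].

Step 1: column multipliers v_i = (∏_{j≠i}(α_i − α_j))^{−1} mod 11.
  i = 1 (α = 4): (4−2)(4−6)(4−1)(4−8) = 2·(−2)·3·(−4) = 48 ≡ 4, so v_1 = 4^{−1} = 3 (mod 11).
  i = 2 (α = 2): (2−4)(2−6)(2−1)(2−8) = (−2)·(−4)·1·(−6) = −48 ≡ 7, so v_2 = 7^{−1} = 8 (mod 11).
  i = 3 (α = 6): (6−4)(6−2)(6−1)(6−8) = 2·4·5·(−2) = −80 ≡ 8, so v_3 = 8^{−1} = 7 (mod 11).
  i = 4 (α = 1): (1−4)(1−2)(1−6)(1−8) = (−3)·(−1)·(−5)·(−7) = 105 ≡ 6, so v_4 = 6^{−1} = 2 (mod 11).
  i = 5 (α = 8): (8−4)(8−2)(8−6)(8−1) = 4·6·2·7 = 336 ≡ 6, so v_5 = 6^{−1} = 2 (mod 11).
  v = [3, 8, 7, 2, 2].
Step 2: syndromes of r = [4, 6, 7, 7, 0] (all sums mod 11).
  S_0 = Σ v_i r_i = 3·4 + 8·6 + 7·7 + 2·7 + 2·0 = 123 ≡ 2.
  S_1 = Σ v_i α_i r_i = 3·4·4 + 8·2·6 + 7·6·7 + 2·1·7 + 2·8·0 = 452 ≡ 1.
  α_i^2 mod 11 = [5, 4, 3, 1, 9].
  S_2 = Σ v_i α_i^2 r_i = 3·5·4 + 8·4·6 + 7·3·7 + 2·1·7 + 2·9·0 = 413 ≡ 6.
  S = (2, 1, 6) ≠ 0, so r is not a codeword (an error is present).
Step 3: locate the error. For a single error e at position i, S_ℓ = v_i·e·α_i^ℓ, so α_err = S_1/S_0.
  S_0^{−1} = 2^{−1} = 6 (mod 11), so α_err = 1·6 = 6 ≡ 6 = α_3. Error position i = 3.
  Consistency check: S_2/S_1 = 6·1 = 6 ≡ 6 = α_err ✓ (single-error assumption holds).
Step 4: error magnitude e = S_0/v_3 = S_0·∏_{j≠3}(α_3 − α_j) = 2·8 = 16 ≡ 5 (mod 11).
Step 5: correct position 3: c_3 = r_3 − e = 7 − 5 ≡ 2 (mod 11). Hence c = [4, 6, 2, 7, 0].
  Check: interpolating c through the α_i gives m(x) = 8 + 10·x (degree < 2) with m(α_i) = c_i for every i, so c is indeed a codeword.


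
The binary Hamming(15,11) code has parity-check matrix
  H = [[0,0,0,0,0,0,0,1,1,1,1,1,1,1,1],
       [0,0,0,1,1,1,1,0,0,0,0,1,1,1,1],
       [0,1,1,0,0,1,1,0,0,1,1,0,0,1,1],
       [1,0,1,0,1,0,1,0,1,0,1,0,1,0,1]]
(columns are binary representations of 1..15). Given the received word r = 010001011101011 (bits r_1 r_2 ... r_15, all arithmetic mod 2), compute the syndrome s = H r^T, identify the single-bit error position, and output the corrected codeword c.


s = (0, 0, 1, 0)^T, error position = 2, corrected codeword c = 000001011101011

Compute s = H r^T mod 2 one row at a time:
  s_1 = 1 + 1 + 1 + 0 + 1 + 0 + 1 + 1 = 6 ≡ 0 (mod 2).
  s_2 = 0 + 0 + 1 + 0 + 1 + 0 + 1 + 1 = 4 ≡ 0 (mod 2).
  s_3 = 1 + 0 + 1 + 0 + 1 + 0 + 1 + 1 = 5 ≡ 1 (mod 2).
  s_4 = 0 + 0 + 0 + 0 + 1 + 0 + 0 + 1 = 2 ≡ 0 (mod 2).
s = (0, 0, 1, 0)^T — this equals column 2 of H (binary 0010), so error is at position 2.
Correct: flip bit 2 of r = 010001011101011 to get c = 000001011101011.


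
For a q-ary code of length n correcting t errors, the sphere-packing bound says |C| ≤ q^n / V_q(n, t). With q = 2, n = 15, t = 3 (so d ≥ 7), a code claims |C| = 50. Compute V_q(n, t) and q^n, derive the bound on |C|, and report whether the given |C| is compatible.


V_q(n, t) = 576, q^n = 32768, Hamming bound = 56, |C| = 50 ≤ bound (satisfied).

Step 1: Compute V_q(n, t) = Σ_{j=0}^3 C(n, j) (q−1)^j.
  j = 0: C(15,0)·(1)^0 = 1·1 = 1.
  j = 1: C(15,1)·(1)^1 = 15·1 = 15.
  j = 2: C(15,2)·(1)^2 = 105·1 = 105.
  j = 3: C(15,3)·(1)^3 = 455·1 = 455.
  V_q(n, t) = 1 + 15 + 105 + 455 = 576.
Step 2: q^n = 2^15 = 32768.
Step 3: Hamming bound ⌊q^n / V_q(n,t)⌋ = ⌊32768/576⌋ = 56.
Step 4: Compare |C| = 50 to 56: satisfied.
The claimed |C| lies below the Hamming bound.


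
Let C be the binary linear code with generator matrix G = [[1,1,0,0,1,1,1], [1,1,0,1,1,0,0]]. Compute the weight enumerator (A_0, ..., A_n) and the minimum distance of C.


Weight distribution: A_0 = 1, A_3 = 1, A_4 = 1, A_5 = 1. Minimum distance d = 3.

Enumerate all 2^2 = 4 messages m ∈ F_2^2.
For each, compute codeword c = mG in F_2^7, then tally its weight.
  m = 00 → c = 0000000, weight = 0.
  m = 10 → c = 1100111, weight = 5.
  m = 01 → c = 1101100, weight = 4.
  m = 11 → c = 0001011, weight = 3.
Tally weights:
  weight 0: 1 codewords.
  weight 3: 1 codewords.
  weight 4: 1 codewords.
  weight 5: 1 codewords.
Minimum distance d = smallest w > 0 with A_w > 0 = 3.
Sanity: Σ A_w = 4 = 2^2 = 4 ✓.


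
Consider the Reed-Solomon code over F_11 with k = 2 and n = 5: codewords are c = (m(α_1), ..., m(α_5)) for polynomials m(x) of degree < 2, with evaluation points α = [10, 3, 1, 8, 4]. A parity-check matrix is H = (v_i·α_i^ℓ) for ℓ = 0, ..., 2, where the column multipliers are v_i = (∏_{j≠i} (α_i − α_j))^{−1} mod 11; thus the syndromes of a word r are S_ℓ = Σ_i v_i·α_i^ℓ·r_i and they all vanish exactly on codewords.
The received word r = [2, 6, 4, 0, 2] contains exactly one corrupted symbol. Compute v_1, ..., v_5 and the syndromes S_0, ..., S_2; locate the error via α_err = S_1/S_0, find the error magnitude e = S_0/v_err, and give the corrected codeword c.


S = (1, 4, 5), error at position 5, error magnitude e = 6, c = [2, 6, 4, 0, 7].

Step 1: column multipliers v_i = (∏_{j≠i}(α_i − α_j))^{−1} mod 11.
  i = 1 (α = 10): (10−3)(10−1)(10−8)(10−4) = 7·9·2·6 = 756 ≡ 8, so v_1 = 8^{−1} = 7 (mod 11).
  i = 2 (α = 3): (3−10)(3−1)(3−8)(3−4) = (−7)·2·(−5)·(−1) = −70 ≡ 7, so v_2 = 7^{−1} = 8 (mod 11).
  i = 3 (α = 1): (1−10)(1−3)(1−8)(1−4) = (−9)·(−2)·(−7)·(−3) = 378 ≡ 4, so v_3 = 4^{−1} = 3 (mod 11).
  i = 4 (α = 8): (8−10)(8−3)(8−1)(8−4) = (−2)·5·7·4 = −280 ≡ 6, so v_4 = 6^{−1} = 2 (mod 11).
  i = 5 (α = 4): (4−10)(4−3)(4−1)(4−8) = (−6)·1·3·(−4) = 72 ≡ 6, so v_5 = 6^{−1} = 2 (mod 11).
  v = [7, 8, 3, 2, 2].
Step 2: syndromes of r = [2, 6, 4, 0, 2] (all sums mod 11).
  S_0 = Σ v_i r_i = 7·2 + 8·6 + 3·4 + 2·0 + 2·2 = 78 ≡ 1.
  S_1 = Σ v_i α_i r_i = 7·10·2 + 8·3·6 + 3·1·4 + 2·8·0 + 2·4·2 = 312 ≡ 4.
  α_i^2 mod 11 = [1, 9, 1, 9, 5].
  S_2 = Σ v_i α_i^2 r_i = 7·1·2 + 8·9·6 + 3·1·4 + 2·9·0 + 2·5·2 = 478 ≡ 5.
  S = (1, 4, 5) ≠ 0, so r is not a codeword (an error is present).
Step 3: locate the error. For a single error e at position i, S_ℓ = v_i·e·α_i^ℓ, so α_err = S_1/S_0.
  S_0^{−1} = 1^{−1} = 1 (mod 11), so α_err = 4·1 = 4 ≡ 4 = α_5. Error position i = 5.
  Consistency check: S_2/S_1 = 5·3 = 15 ≡ 4 = α_err ✓ (single-error assumption holds).
Step 4: error magnitude e = S_0/v_5 = S_0·∏_{j≠5}(α_5 − α_j) = 1·6 = 6 ≡ 6 (mod 11).
Step 5: correct position 5: c_5 = r_5 − e = 2 − 6 ≡ 7 (mod 11). Hence c = [2, 6, 4, 0, 7].
  Check: interpolating c through the α_i gives m(x) = 3 + 1·x (degree < 2) with m(α_i) = c_i for every i, so c is indeed a codeword.


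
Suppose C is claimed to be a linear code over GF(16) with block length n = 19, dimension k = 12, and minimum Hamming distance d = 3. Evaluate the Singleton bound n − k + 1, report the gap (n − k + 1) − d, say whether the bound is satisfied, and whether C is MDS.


Singleton RHS = n − k + 1 = 8, slack = 5, bound satisfied, not MDS.

Singleton bound: d ≤ n − k + 1.
Here n = 19, k = 12, so n − k + 1 = 8.
Given d = 3, check d ≤ 8: YES.
Slack = (n − k + 1) − d = 5.
The code is NOT MDS (slack = 5 > 0).
Description: the claimed parameters are [19, 12, 3]_16; such a code would be non-MDS.


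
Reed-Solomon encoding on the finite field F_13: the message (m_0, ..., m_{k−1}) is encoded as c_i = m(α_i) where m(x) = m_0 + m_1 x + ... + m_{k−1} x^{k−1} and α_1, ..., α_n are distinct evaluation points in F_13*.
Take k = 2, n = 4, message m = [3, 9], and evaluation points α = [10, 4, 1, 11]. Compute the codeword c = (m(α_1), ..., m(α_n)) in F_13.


c = [2, 0, 12, 11]

Message polynomial: m(x) = 3 + 9·x (mod 13).
For each evaluation point α_i, compute m(α_i) mod 13:
  α_1 = 10: Horner steps 9 → 2, so m(10) = 2.
  α_2 = 4: Horner steps 9 → 0, so m(4) = 0.
  α_3 = 1: Horner steps 9 → 12, so m(1) = 12.
  α_4 = 11: Horner steps 9 → 11, so m(11) = 11.
Codeword c = [2, 0, 12, 11] ∈ F_13^4.


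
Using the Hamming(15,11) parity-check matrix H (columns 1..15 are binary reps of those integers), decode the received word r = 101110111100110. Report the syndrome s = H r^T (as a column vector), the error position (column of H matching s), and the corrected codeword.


s = (1, 1, 0, 0)^T, error position = 12, corrected codeword c = 101110111101110

Compute s = H r^T mod 2 one row at a time:
  s_1 = 1 + 1 + 1 + 0 + 0 + 1 + 1 + 0 = 5 ≡ 1 (mod 2).
  s_2 = 1 + 1 + 0 + 1 + 0 + 1 + 1 + 0 = 5 ≡ 1 (mod 2).
  s_3 = 0 + 1 + 0 + 1 + 1 + 0 + 1 + 0 = 4 ≡ 0 (mod 2).
  s_4 = 1 + 1 + 1 + 1 + 1 + 0 + 1 + 0 = 6 ≡ 0 (mod 2).
s = (1, 1, 0, 0)^T — this equals column 12 of H (binary 1100), so error is at position 12.
Correct: flip bit 12 of r = 101110111100110 to get c = 101110111101110.


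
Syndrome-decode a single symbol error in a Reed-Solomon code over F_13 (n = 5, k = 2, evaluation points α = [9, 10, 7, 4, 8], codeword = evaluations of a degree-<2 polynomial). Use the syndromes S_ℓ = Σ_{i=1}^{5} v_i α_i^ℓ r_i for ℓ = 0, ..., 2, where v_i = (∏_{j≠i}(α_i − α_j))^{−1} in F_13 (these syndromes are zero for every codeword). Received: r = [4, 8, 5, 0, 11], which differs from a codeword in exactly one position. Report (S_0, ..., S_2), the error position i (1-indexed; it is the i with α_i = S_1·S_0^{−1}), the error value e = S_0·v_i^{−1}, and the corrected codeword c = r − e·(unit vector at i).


S = (5, 11, 6), error at position 2, error magnitude e = 11, c = [4, 10, 5, 0, 11].

Step 1: column multipliers v_i = (∏_{j≠i}(α_i − α_j))^{−1} mod 13.
  i = 1 (α = 9): (9−10)(9−7)(9−4)(9−8) = (−1)·2·5·1 = −10 ≡ 3, so v_1 = 3^{−1} = 9 (mod 13).
  i = 2 (α = 10): (10−9)(10−7)(10−4)(10−8) = 1·3·6·2 = 36 ≡ 10, so v_2 = 10^{−1} = 4 (mod 13).
  i = 3 (α = 7): (7−9)(7−10)(7−4)(7−8) = (−2)·(−3)·3·(−1) = −18 ≡ 8, so v_3 = 8^{−1} = 5 (mod 13).
  i = 4 (α = 4): (4−9)(4−10)(4−7)(4−8) = (−5)·(−6)·(−3)·(−4) = 360 ≡ 9, so v_4 = 9^{−1} = 3 (mod 13).
  i = 5 (α = 8): (8−9)(8−10)(8−7)(8−4) = (−1)·(−2)·1·4 = 8 ≡ 8, so v_5 = 8^{−1} = 5 (mod 13).
  v = [9, 4, 5, 3, 5].
Step 2: syndromes of r = [4, 8, 5, 0, 11] (all sums mod 13).
  S_0 = Σ v_i r_i = 9·4 + 4·8 + 5·5 + 3·0 + 5·11 = 148 ≡ 5.
  S_1 = Σ v_i α_i r_i = 9·9·4 + 4·10·8 + 5·7·5 + 3·4·0 + 5·8·11 = 1259 ≡ 11.
  α_i^2 mod 13 = [3, 9, 10, 3, 12].
  S_2 = Σ v_i α_i^2 r_i = 9·3·4 + 4·9·8 + 5·10·5 + 3·3·0 + 5·12·11 = 1306 ≡ 6.
  S = (5, 11, 6) ≠ 0, so r is not a codeword (an error is present).
Step 3: locate the error. For a single error e at position i, S_ℓ = v_i·e·α_i^ℓ, so α_err = S_1/S_0.
  S_0^{−1} = 5^{−1} = 8 (mod 13), so α_err = 11·8 = 88 ≡ 10 = α_2. Error position i = 2.
  Consistency check: S_2/S_1 = 6·6 = 36 ≡ 10 = α_err ✓ (single-error assumption holds).
Step 4: error magnitude e = S_0/v_2 = S_0·∏_{j≠2}(α_2 − α_j) = 5·10 = 50 ≡ 11 (mod 13).
Step 5: correct position 2: c_2 = r_2 − e = 8 − 11 ≡ 10 (mod 13). Hence c = [4, 10, 5, 0, 11].
  Check: interpolating c through the α_i gives m(x) = 2 + 6·x (degree < 2) with m(α_i) = c_i for every i, so c is indeed a codeword.
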